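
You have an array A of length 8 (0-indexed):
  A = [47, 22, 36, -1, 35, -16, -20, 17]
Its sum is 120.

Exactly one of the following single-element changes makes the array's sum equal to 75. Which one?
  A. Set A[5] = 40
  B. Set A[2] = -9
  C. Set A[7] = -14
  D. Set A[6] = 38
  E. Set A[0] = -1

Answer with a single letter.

Answer: B

Derivation:
Option A: A[5] -16->40, delta=56, new_sum=120+(56)=176
Option B: A[2] 36->-9, delta=-45, new_sum=120+(-45)=75 <-- matches target
Option C: A[7] 17->-14, delta=-31, new_sum=120+(-31)=89
Option D: A[6] -20->38, delta=58, new_sum=120+(58)=178
Option E: A[0] 47->-1, delta=-48, new_sum=120+(-48)=72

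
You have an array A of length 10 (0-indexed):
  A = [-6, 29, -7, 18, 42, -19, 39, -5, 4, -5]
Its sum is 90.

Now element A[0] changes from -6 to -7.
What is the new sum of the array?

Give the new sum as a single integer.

Answer: 89

Derivation:
Old value at index 0: -6
New value at index 0: -7
Delta = -7 - -6 = -1
New sum = old_sum + delta = 90 + (-1) = 89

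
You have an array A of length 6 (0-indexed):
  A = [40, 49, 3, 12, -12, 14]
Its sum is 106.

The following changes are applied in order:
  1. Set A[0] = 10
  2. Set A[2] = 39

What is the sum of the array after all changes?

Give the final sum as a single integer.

Answer: 112

Derivation:
Initial sum: 106
Change 1: A[0] 40 -> 10, delta = -30, sum = 76
Change 2: A[2] 3 -> 39, delta = 36, sum = 112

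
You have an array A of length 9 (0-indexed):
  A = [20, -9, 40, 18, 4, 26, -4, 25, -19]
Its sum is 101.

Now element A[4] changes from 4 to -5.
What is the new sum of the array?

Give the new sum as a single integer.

Answer: 92

Derivation:
Old value at index 4: 4
New value at index 4: -5
Delta = -5 - 4 = -9
New sum = old_sum + delta = 101 + (-9) = 92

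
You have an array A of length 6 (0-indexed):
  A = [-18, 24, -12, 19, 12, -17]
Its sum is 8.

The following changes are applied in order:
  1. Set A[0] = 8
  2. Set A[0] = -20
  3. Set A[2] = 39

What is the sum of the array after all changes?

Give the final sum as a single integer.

Answer: 57

Derivation:
Initial sum: 8
Change 1: A[0] -18 -> 8, delta = 26, sum = 34
Change 2: A[0] 8 -> -20, delta = -28, sum = 6
Change 3: A[2] -12 -> 39, delta = 51, sum = 57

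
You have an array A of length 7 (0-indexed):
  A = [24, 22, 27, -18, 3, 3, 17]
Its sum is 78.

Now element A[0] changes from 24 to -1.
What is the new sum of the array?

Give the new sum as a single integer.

Answer: 53

Derivation:
Old value at index 0: 24
New value at index 0: -1
Delta = -1 - 24 = -25
New sum = old_sum + delta = 78 + (-25) = 53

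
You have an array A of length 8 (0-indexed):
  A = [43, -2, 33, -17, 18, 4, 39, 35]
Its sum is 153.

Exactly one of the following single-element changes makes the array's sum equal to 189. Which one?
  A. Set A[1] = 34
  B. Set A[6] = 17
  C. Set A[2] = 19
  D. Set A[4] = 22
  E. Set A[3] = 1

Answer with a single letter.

Answer: A

Derivation:
Option A: A[1] -2->34, delta=36, new_sum=153+(36)=189 <-- matches target
Option B: A[6] 39->17, delta=-22, new_sum=153+(-22)=131
Option C: A[2] 33->19, delta=-14, new_sum=153+(-14)=139
Option D: A[4] 18->22, delta=4, new_sum=153+(4)=157
Option E: A[3] -17->1, delta=18, new_sum=153+(18)=171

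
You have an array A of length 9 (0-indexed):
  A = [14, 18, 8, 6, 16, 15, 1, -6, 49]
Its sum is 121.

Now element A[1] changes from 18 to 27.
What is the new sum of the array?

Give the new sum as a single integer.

Answer: 130

Derivation:
Old value at index 1: 18
New value at index 1: 27
Delta = 27 - 18 = 9
New sum = old_sum + delta = 121 + (9) = 130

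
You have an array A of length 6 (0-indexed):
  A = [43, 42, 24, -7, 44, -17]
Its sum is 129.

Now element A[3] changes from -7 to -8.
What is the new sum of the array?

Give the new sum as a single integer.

Old value at index 3: -7
New value at index 3: -8
Delta = -8 - -7 = -1
New sum = old_sum + delta = 129 + (-1) = 128

Answer: 128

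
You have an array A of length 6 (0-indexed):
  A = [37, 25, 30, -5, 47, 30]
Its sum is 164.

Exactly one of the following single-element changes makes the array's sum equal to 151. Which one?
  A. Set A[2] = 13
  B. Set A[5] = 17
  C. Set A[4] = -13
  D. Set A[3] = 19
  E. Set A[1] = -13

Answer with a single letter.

Answer: B

Derivation:
Option A: A[2] 30->13, delta=-17, new_sum=164+(-17)=147
Option B: A[5] 30->17, delta=-13, new_sum=164+(-13)=151 <-- matches target
Option C: A[4] 47->-13, delta=-60, new_sum=164+(-60)=104
Option D: A[3] -5->19, delta=24, new_sum=164+(24)=188
Option E: A[1] 25->-13, delta=-38, new_sum=164+(-38)=126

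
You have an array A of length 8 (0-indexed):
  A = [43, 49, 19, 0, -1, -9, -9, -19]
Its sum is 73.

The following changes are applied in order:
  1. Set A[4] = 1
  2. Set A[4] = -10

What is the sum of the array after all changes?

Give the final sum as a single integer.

Answer: 64

Derivation:
Initial sum: 73
Change 1: A[4] -1 -> 1, delta = 2, sum = 75
Change 2: A[4] 1 -> -10, delta = -11, sum = 64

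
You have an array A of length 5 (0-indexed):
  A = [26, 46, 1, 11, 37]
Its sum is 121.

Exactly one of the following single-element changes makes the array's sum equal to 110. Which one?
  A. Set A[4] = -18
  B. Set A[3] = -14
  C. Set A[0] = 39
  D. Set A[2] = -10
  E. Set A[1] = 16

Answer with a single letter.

Answer: D

Derivation:
Option A: A[4] 37->-18, delta=-55, new_sum=121+(-55)=66
Option B: A[3] 11->-14, delta=-25, new_sum=121+(-25)=96
Option C: A[0] 26->39, delta=13, new_sum=121+(13)=134
Option D: A[2] 1->-10, delta=-11, new_sum=121+(-11)=110 <-- matches target
Option E: A[1] 46->16, delta=-30, new_sum=121+(-30)=91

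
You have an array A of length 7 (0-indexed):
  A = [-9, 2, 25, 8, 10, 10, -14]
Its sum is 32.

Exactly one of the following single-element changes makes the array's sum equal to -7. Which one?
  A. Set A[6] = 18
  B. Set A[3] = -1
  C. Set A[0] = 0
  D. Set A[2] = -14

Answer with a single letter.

Answer: D

Derivation:
Option A: A[6] -14->18, delta=32, new_sum=32+(32)=64
Option B: A[3] 8->-1, delta=-9, new_sum=32+(-9)=23
Option C: A[0] -9->0, delta=9, new_sum=32+(9)=41
Option D: A[2] 25->-14, delta=-39, new_sum=32+(-39)=-7 <-- matches target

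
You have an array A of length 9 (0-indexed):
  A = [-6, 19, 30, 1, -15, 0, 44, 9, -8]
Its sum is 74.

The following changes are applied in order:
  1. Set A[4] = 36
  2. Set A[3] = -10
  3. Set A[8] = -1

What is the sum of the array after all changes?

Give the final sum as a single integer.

Initial sum: 74
Change 1: A[4] -15 -> 36, delta = 51, sum = 125
Change 2: A[3] 1 -> -10, delta = -11, sum = 114
Change 3: A[8] -8 -> -1, delta = 7, sum = 121

Answer: 121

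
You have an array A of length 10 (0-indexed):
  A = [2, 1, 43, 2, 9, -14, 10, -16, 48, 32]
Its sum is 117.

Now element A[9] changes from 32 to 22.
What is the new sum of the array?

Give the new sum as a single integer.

Answer: 107

Derivation:
Old value at index 9: 32
New value at index 9: 22
Delta = 22 - 32 = -10
New sum = old_sum + delta = 117 + (-10) = 107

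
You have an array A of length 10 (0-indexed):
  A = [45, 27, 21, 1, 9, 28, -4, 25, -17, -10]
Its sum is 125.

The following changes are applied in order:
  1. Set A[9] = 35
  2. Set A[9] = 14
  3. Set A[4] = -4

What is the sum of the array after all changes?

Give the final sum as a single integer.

Answer: 136

Derivation:
Initial sum: 125
Change 1: A[9] -10 -> 35, delta = 45, sum = 170
Change 2: A[9] 35 -> 14, delta = -21, sum = 149
Change 3: A[4] 9 -> -4, delta = -13, sum = 136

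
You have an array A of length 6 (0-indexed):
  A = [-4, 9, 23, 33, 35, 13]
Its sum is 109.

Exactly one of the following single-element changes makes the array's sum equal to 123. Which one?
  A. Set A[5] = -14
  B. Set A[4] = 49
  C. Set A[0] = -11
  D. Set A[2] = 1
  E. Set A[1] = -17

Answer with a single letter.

Answer: B

Derivation:
Option A: A[5] 13->-14, delta=-27, new_sum=109+(-27)=82
Option B: A[4] 35->49, delta=14, new_sum=109+(14)=123 <-- matches target
Option C: A[0] -4->-11, delta=-7, new_sum=109+(-7)=102
Option D: A[2] 23->1, delta=-22, new_sum=109+(-22)=87
Option E: A[1] 9->-17, delta=-26, new_sum=109+(-26)=83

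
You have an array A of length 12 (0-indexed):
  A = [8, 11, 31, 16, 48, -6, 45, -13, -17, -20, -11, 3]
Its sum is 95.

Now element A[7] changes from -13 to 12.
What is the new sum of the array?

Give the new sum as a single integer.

Answer: 120

Derivation:
Old value at index 7: -13
New value at index 7: 12
Delta = 12 - -13 = 25
New sum = old_sum + delta = 95 + (25) = 120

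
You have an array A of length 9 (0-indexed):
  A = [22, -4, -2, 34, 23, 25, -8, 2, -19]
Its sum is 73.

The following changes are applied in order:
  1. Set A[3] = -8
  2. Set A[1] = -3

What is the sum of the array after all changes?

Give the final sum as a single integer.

Initial sum: 73
Change 1: A[3] 34 -> -8, delta = -42, sum = 31
Change 2: A[1] -4 -> -3, delta = 1, sum = 32

Answer: 32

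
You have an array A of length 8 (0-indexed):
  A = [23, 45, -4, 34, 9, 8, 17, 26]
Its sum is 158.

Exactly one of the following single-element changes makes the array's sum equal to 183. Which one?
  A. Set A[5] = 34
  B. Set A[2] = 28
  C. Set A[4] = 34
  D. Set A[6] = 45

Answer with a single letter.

Option A: A[5] 8->34, delta=26, new_sum=158+(26)=184
Option B: A[2] -4->28, delta=32, new_sum=158+(32)=190
Option C: A[4] 9->34, delta=25, new_sum=158+(25)=183 <-- matches target
Option D: A[6] 17->45, delta=28, new_sum=158+(28)=186

Answer: C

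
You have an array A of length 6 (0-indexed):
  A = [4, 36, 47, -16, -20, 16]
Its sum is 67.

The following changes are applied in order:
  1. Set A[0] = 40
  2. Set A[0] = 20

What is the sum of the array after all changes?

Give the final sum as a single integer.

Answer: 83

Derivation:
Initial sum: 67
Change 1: A[0] 4 -> 40, delta = 36, sum = 103
Change 2: A[0] 40 -> 20, delta = -20, sum = 83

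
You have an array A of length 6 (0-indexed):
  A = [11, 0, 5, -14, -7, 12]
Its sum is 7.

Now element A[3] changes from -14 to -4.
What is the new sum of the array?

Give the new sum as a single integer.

Old value at index 3: -14
New value at index 3: -4
Delta = -4 - -14 = 10
New sum = old_sum + delta = 7 + (10) = 17

Answer: 17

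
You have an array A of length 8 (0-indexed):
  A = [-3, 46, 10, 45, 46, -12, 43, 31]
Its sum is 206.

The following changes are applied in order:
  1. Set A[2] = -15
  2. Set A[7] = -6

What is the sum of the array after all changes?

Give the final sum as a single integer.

Initial sum: 206
Change 1: A[2] 10 -> -15, delta = -25, sum = 181
Change 2: A[7] 31 -> -6, delta = -37, sum = 144

Answer: 144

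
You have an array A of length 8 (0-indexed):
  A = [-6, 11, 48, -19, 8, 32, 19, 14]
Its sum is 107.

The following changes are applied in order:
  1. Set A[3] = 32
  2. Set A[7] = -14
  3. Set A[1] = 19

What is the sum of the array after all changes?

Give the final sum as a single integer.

Answer: 138

Derivation:
Initial sum: 107
Change 1: A[3] -19 -> 32, delta = 51, sum = 158
Change 2: A[7] 14 -> -14, delta = -28, sum = 130
Change 3: A[1] 11 -> 19, delta = 8, sum = 138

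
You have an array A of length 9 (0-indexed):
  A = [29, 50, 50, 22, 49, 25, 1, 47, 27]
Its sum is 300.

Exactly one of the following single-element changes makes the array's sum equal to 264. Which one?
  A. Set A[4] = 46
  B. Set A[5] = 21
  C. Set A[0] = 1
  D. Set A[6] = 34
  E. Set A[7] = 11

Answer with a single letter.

Option A: A[4] 49->46, delta=-3, new_sum=300+(-3)=297
Option B: A[5] 25->21, delta=-4, new_sum=300+(-4)=296
Option C: A[0] 29->1, delta=-28, new_sum=300+(-28)=272
Option D: A[6] 1->34, delta=33, new_sum=300+(33)=333
Option E: A[7] 47->11, delta=-36, new_sum=300+(-36)=264 <-- matches target

Answer: E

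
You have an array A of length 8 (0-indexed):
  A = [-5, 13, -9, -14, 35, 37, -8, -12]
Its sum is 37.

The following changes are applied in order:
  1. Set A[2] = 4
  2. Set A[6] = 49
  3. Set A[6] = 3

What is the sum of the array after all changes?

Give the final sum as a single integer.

Initial sum: 37
Change 1: A[2] -9 -> 4, delta = 13, sum = 50
Change 2: A[6] -8 -> 49, delta = 57, sum = 107
Change 3: A[6] 49 -> 3, delta = -46, sum = 61

Answer: 61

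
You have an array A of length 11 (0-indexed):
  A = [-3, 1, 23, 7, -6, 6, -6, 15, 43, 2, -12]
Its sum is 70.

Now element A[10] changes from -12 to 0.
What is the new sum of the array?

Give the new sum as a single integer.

Old value at index 10: -12
New value at index 10: 0
Delta = 0 - -12 = 12
New sum = old_sum + delta = 70 + (12) = 82

Answer: 82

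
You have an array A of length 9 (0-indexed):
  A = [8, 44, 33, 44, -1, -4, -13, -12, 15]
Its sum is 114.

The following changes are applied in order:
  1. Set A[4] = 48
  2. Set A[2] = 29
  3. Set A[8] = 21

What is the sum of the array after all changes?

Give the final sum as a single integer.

Answer: 165

Derivation:
Initial sum: 114
Change 1: A[4] -1 -> 48, delta = 49, sum = 163
Change 2: A[2] 33 -> 29, delta = -4, sum = 159
Change 3: A[8] 15 -> 21, delta = 6, sum = 165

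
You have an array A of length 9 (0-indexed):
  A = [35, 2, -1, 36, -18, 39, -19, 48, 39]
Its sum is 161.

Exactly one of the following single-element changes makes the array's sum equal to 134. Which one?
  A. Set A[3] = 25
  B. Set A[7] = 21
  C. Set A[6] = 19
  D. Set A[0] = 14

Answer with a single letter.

Answer: B

Derivation:
Option A: A[3] 36->25, delta=-11, new_sum=161+(-11)=150
Option B: A[7] 48->21, delta=-27, new_sum=161+(-27)=134 <-- matches target
Option C: A[6] -19->19, delta=38, new_sum=161+(38)=199
Option D: A[0] 35->14, delta=-21, new_sum=161+(-21)=140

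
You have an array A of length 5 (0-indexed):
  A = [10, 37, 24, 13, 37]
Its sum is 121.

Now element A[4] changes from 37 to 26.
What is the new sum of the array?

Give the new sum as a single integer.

Old value at index 4: 37
New value at index 4: 26
Delta = 26 - 37 = -11
New sum = old_sum + delta = 121 + (-11) = 110

Answer: 110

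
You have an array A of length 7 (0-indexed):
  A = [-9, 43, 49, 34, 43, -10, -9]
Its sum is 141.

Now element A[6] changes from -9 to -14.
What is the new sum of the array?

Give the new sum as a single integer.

Answer: 136

Derivation:
Old value at index 6: -9
New value at index 6: -14
Delta = -14 - -9 = -5
New sum = old_sum + delta = 141 + (-5) = 136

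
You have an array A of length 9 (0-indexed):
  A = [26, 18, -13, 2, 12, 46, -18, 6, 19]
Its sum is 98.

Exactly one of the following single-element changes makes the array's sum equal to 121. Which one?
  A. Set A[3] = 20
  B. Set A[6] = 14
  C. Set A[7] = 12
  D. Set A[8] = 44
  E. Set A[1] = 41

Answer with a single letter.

Option A: A[3] 2->20, delta=18, new_sum=98+(18)=116
Option B: A[6] -18->14, delta=32, new_sum=98+(32)=130
Option C: A[7] 6->12, delta=6, new_sum=98+(6)=104
Option D: A[8] 19->44, delta=25, new_sum=98+(25)=123
Option E: A[1] 18->41, delta=23, new_sum=98+(23)=121 <-- matches target

Answer: E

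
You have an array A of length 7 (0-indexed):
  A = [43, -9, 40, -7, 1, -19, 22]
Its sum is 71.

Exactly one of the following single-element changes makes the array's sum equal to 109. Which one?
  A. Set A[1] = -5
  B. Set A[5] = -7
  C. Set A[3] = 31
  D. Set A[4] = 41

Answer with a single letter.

Option A: A[1] -9->-5, delta=4, new_sum=71+(4)=75
Option B: A[5] -19->-7, delta=12, new_sum=71+(12)=83
Option C: A[3] -7->31, delta=38, new_sum=71+(38)=109 <-- matches target
Option D: A[4] 1->41, delta=40, new_sum=71+(40)=111

Answer: C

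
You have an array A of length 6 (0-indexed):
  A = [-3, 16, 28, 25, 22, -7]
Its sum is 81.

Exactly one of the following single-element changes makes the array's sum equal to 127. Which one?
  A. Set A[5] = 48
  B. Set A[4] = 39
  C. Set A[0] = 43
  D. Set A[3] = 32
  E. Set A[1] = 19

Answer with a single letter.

Answer: C

Derivation:
Option A: A[5] -7->48, delta=55, new_sum=81+(55)=136
Option B: A[4] 22->39, delta=17, new_sum=81+(17)=98
Option C: A[0] -3->43, delta=46, new_sum=81+(46)=127 <-- matches target
Option D: A[3] 25->32, delta=7, new_sum=81+(7)=88
Option E: A[1] 16->19, delta=3, new_sum=81+(3)=84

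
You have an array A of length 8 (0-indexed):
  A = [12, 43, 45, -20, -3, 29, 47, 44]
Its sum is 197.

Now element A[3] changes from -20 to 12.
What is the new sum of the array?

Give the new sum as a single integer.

Old value at index 3: -20
New value at index 3: 12
Delta = 12 - -20 = 32
New sum = old_sum + delta = 197 + (32) = 229

Answer: 229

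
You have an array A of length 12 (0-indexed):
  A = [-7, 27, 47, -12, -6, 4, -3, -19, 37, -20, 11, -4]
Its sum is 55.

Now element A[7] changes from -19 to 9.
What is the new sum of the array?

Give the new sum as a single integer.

Answer: 83

Derivation:
Old value at index 7: -19
New value at index 7: 9
Delta = 9 - -19 = 28
New sum = old_sum + delta = 55 + (28) = 83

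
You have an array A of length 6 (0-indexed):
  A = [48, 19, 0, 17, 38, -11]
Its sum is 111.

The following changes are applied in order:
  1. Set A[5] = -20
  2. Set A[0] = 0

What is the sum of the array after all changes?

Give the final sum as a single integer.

Initial sum: 111
Change 1: A[5] -11 -> -20, delta = -9, sum = 102
Change 2: A[0] 48 -> 0, delta = -48, sum = 54

Answer: 54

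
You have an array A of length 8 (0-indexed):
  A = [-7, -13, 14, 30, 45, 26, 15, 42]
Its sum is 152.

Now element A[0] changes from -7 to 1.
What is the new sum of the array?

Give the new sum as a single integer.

Old value at index 0: -7
New value at index 0: 1
Delta = 1 - -7 = 8
New sum = old_sum + delta = 152 + (8) = 160

Answer: 160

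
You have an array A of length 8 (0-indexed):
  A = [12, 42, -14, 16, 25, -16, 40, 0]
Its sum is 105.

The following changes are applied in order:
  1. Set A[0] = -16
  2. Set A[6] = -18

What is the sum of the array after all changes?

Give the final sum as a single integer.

Answer: 19

Derivation:
Initial sum: 105
Change 1: A[0] 12 -> -16, delta = -28, sum = 77
Change 2: A[6] 40 -> -18, delta = -58, sum = 19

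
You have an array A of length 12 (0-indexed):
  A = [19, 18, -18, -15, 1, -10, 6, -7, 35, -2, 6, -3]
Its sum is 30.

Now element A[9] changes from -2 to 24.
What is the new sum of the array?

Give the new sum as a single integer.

Answer: 56

Derivation:
Old value at index 9: -2
New value at index 9: 24
Delta = 24 - -2 = 26
New sum = old_sum + delta = 30 + (26) = 56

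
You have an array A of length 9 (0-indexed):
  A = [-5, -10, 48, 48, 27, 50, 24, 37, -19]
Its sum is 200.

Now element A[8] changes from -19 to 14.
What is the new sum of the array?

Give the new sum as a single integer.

Old value at index 8: -19
New value at index 8: 14
Delta = 14 - -19 = 33
New sum = old_sum + delta = 200 + (33) = 233

Answer: 233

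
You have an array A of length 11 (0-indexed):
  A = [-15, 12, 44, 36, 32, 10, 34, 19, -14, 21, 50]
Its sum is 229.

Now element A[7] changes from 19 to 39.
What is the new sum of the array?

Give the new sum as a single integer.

Old value at index 7: 19
New value at index 7: 39
Delta = 39 - 19 = 20
New sum = old_sum + delta = 229 + (20) = 249

Answer: 249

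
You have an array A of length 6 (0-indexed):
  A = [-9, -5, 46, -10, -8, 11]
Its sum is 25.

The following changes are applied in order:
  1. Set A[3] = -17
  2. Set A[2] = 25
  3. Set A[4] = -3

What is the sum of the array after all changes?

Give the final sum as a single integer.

Answer: 2

Derivation:
Initial sum: 25
Change 1: A[3] -10 -> -17, delta = -7, sum = 18
Change 2: A[2] 46 -> 25, delta = -21, sum = -3
Change 3: A[4] -8 -> -3, delta = 5, sum = 2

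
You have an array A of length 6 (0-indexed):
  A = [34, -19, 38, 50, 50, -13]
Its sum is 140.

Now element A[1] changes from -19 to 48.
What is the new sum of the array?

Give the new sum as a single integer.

Old value at index 1: -19
New value at index 1: 48
Delta = 48 - -19 = 67
New sum = old_sum + delta = 140 + (67) = 207

Answer: 207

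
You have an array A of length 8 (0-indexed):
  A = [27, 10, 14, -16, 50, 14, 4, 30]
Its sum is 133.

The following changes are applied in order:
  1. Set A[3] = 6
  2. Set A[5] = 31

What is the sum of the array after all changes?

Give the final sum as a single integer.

Answer: 172

Derivation:
Initial sum: 133
Change 1: A[3] -16 -> 6, delta = 22, sum = 155
Change 2: A[5] 14 -> 31, delta = 17, sum = 172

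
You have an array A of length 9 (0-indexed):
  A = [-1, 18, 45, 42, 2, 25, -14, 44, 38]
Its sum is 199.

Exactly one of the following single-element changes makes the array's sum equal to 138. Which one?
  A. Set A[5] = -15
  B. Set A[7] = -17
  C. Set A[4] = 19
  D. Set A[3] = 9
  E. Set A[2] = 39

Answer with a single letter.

Option A: A[5] 25->-15, delta=-40, new_sum=199+(-40)=159
Option B: A[7] 44->-17, delta=-61, new_sum=199+(-61)=138 <-- matches target
Option C: A[4] 2->19, delta=17, new_sum=199+(17)=216
Option D: A[3] 42->9, delta=-33, new_sum=199+(-33)=166
Option E: A[2] 45->39, delta=-6, new_sum=199+(-6)=193

Answer: B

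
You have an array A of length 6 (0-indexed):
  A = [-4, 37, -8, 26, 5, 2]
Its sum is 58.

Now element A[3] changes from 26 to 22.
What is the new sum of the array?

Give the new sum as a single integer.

Answer: 54

Derivation:
Old value at index 3: 26
New value at index 3: 22
Delta = 22 - 26 = -4
New sum = old_sum + delta = 58 + (-4) = 54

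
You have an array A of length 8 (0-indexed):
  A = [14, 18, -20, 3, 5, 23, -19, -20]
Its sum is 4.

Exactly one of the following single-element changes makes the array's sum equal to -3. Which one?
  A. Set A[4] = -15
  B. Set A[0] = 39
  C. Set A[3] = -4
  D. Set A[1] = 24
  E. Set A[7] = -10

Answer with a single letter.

Option A: A[4] 5->-15, delta=-20, new_sum=4+(-20)=-16
Option B: A[0] 14->39, delta=25, new_sum=4+(25)=29
Option C: A[3] 3->-4, delta=-7, new_sum=4+(-7)=-3 <-- matches target
Option D: A[1] 18->24, delta=6, new_sum=4+(6)=10
Option E: A[7] -20->-10, delta=10, new_sum=4+(10)=14

Answer: C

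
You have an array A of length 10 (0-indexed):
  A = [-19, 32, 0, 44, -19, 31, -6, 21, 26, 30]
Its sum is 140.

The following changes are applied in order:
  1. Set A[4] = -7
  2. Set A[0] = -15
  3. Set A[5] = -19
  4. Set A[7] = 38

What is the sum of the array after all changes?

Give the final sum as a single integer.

Answer: 123

Derivation:
Initial sum: 140
Change 1: A[4] -19 -> -7, delta = 12, sum = 152
Change 2: A[0] -19 -> -15, delta = 4, sum = 156
Change 3: A[5] 31 -> -19, delta = -50, sum = 106
Change 4: A[7] 21 -> 38, delta = 17, sum = 123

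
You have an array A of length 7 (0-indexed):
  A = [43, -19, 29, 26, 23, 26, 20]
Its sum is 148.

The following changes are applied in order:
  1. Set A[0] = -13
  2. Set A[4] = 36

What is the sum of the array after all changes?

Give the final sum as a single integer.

Initial sum: 148
Change 1: A[0] 43 -> -13, delta = -56, sum = 92
Change 2: A[4] 23 -> 36, delta = 13, sum = 105

Answer: 105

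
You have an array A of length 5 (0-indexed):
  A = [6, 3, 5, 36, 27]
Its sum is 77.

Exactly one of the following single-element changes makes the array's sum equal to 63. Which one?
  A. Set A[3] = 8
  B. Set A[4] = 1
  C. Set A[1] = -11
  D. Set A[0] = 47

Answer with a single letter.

Answer: C

Derivation:
Option A: A[3] 36->8, delta=-28, new_sum=77+(-28)=49
Option B: A[4] 27->1, delta=-26, new_sum=77+(-26)=51
Option C: A[1] 3->-11, delta=-14, new_sum=77+(-14)=63 <-- matches target
Option D: A[0] 6->47, delta=41, new_sum=77+(41)=118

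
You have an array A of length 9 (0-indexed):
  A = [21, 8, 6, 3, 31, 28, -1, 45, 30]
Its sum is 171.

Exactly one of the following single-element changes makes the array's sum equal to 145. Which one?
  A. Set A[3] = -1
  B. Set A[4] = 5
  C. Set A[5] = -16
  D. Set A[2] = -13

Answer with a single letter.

Option A: A[3] 3->-1, delta=-4, new_sum=171+(-4)=167
Option B: A[4] 31->5, delta=-26, new_sum=171+(-26)=145 <-- matches target
Option C: A[5] 28->-16, delta=-44, new_sum=171+(-44)=127
Option D: A[2] 6->-13, delta=-19, new_sum=171+(-19)=152

Answer: B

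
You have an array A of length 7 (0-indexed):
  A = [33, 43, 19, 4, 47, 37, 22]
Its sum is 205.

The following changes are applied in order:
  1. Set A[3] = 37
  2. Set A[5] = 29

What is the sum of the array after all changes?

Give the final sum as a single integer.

Answer: 230

Derivation:
Initial sum: 205
Change 1: A[3] 4 -> 37, delta = 33, sum = 238
Change 2: A[5] 37 -> 29, delta = -8, sum = 230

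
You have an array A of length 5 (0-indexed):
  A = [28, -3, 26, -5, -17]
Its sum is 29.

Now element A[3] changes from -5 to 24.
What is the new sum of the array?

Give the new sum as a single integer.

Old value at index 3: -5
New value at index 3: 24
Delta = 24 - -5 = 29
New sum = old_sum + delta = 29 + (29) = 58

Answer: 58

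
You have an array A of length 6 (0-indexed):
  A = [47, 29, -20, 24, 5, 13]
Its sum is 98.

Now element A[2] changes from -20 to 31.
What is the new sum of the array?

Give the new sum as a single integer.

Answer: 149

Derivation:
Old value at index 2: -20
New value at index 2: 31
Delta = 31 - -20 = 51
New sum = old_sum + delta = 98 + (51) = 149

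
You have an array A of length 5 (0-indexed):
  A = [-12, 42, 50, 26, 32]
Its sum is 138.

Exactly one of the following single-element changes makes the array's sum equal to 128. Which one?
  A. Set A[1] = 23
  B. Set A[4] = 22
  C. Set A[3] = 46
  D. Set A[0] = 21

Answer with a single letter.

Answer: B

Derivation:
Option A: A[1] 42->23, delta=-19, new_sum=138+(-19)=119
Option B: A[4] 32->22, delta=-10, new_sum=138+(-10)=128 <-- matches target
Option C: A[3] 26->46, delta=20, new_sum=138+(20)=158
Option D: A[0] -12->21, delta=33, new_sum=138+(33)=171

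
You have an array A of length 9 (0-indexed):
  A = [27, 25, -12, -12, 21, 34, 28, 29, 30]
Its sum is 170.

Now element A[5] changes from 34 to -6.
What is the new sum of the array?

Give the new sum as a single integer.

Answer: 130

Derivation:
Old value at index 5: 34
New value at index 5: -6
Delta = -6 - 34 = -40
New sum = old_sum + delta = 170 + (-40) = 130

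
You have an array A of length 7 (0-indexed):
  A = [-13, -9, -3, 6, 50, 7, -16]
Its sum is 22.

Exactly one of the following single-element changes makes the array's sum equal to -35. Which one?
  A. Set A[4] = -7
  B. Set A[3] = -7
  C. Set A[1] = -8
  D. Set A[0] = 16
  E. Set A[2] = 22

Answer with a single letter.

Answer: A

Derivation:
Option A: A[4] 50->-7, delta=-57, new_sum=22+(-57)=-35 <-- matches target
Option B: A[3] 6->-7, delta=-13, new_sum=22+(-13)=9
Option C: A[1] -9->-8, delta=1, new_sum=22+(1)=23
Option D: A[0] -13->16, delta=29, new_sum=22+(29)=51
Option E: A[2] -3->22, delta=25, new_sum=22+(25)=47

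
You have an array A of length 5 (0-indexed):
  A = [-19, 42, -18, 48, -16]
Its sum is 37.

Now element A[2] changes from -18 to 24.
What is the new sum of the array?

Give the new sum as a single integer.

Answer: 79

Derivation:
Old value at index 2: -18
New value at index 2: 24
Delta = 24 - -18 = 42
New sum = old_sum + delta = 37 + (42) = 79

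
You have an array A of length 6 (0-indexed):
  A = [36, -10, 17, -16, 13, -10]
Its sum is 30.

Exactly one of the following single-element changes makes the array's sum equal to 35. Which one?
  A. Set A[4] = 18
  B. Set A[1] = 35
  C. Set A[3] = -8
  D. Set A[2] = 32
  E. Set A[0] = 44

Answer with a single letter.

Answer: A

Derivation:
Option A: A[4] 13->18, delta=5, new_sum=30+(5)=35 <-- matches target
Option B: A[1] -10->35, delta=45, new_sum=30+(45)=75
Option C: A[3] -16->-8, delta=8, new_sum=30+(8)=38
Option D: A[2] 17->32, delta=15, new_sum=30+(15)=45
Option E: A[0] 36->44, delta=8, new_sum=30+(8)=38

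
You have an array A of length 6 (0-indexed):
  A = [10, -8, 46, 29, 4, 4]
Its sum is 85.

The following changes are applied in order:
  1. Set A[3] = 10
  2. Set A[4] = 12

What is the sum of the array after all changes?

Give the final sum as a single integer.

Answer: 74

Derivation:
Initial sum: 85
Change 1: A[3] 29 -> 10, delta = -19, sum = 66
Change 2: A[4] 4 -> 12, delta = 8, sum = 74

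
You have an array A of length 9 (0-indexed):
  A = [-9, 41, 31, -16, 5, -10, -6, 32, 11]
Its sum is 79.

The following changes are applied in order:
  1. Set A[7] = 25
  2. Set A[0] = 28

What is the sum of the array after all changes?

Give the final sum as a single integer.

Answer: 109

Derivation:
Initial sum: 79
Change 1: A[7] 32 -> 25, delta = -7, sum = 72
Change 2: A[0] -9 -> 28, delta = 37, sum = 109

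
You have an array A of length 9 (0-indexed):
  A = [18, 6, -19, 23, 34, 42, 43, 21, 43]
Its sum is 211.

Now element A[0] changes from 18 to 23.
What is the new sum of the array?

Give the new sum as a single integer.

Old value at index 0: 18
New value at index 0: 23
Delta = 23 - 18 = 5
New sum = old_sum + delta = 211 + (5) = 216

Answer: 216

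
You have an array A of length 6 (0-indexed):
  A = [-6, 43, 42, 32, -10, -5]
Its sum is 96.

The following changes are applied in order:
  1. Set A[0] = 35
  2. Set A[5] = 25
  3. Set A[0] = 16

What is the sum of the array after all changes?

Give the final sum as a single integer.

Answer: 148

Derivation:
Initial sum: 96
Change 1: A[0] -6 -> 35, delta = 41, sum = 137
Change 2: A[5] -5 -> 25, delta = 30, sum = 167
Change 3: A[0] 35 -> 16, delta = -19, sum = 148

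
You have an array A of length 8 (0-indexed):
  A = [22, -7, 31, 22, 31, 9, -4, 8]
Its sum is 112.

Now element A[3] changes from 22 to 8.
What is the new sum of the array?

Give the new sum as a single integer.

Answer: 98

Derivation:
Old value at index 3: 22
New value at index 3: 8
Delta = 8 - 22 = -14
New sum = old_sum + delta = 112 + (-14) = 98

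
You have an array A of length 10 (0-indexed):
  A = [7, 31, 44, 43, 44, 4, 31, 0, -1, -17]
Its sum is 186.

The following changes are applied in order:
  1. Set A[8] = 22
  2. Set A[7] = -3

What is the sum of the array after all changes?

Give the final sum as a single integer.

Initial sum: 186
Change 1: A[8] -1 -> 22, delta = 23, sum = 209
Change 2: A[7] 0 -> -3, delta = -3, sum = 206

Answer: 206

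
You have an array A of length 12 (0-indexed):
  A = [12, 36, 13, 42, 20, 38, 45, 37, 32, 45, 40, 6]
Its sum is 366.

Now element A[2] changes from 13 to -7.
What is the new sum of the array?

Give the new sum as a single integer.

Answer: 346

Derivation:
Old value at index 2: 13
New value at index 2: -7
Delta = -7 - 13 = -20
New sum = old_sum + delta = 366 + (-20) = 346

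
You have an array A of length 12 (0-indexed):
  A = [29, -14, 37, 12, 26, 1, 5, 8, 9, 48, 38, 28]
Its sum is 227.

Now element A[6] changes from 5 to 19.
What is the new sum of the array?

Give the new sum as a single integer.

Answer: 241

Derivation:
Old value at index 6: 5
New value at index 6: 19
Delta = 19 - 5 = 14
New sum = old_sum + delta = 227 + (14) = 241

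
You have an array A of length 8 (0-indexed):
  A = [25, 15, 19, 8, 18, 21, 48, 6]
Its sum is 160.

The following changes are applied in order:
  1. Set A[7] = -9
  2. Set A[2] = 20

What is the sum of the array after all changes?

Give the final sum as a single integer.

Answer: 146

Derivation:
Initial sum: 160
Change 1: A[7] 6 -> -9, delta = -15, sum = 145
Change 2: A[2] 19 -> 20, delta = 1, sum = 146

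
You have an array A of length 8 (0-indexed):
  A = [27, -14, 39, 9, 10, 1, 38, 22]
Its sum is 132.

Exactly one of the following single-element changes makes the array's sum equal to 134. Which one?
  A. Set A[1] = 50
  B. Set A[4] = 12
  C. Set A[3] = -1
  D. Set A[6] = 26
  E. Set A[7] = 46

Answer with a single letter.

Option A: A[1] -14->50, delta=64, new_sum=132+(64)=196
Option B: A[4] 10->12, delta=2, new_sum=132+(2)=134 <-- matches target
Option C: A[3] 9->-1, delta=-10, new_sum=132+(-10)=122
Option D: A[6] 38->26, delta=-12, new_sum=132+(-12)=120
Option E: A[7] 22->46, delta=24, new_sum=132+(24)=156

Answer: B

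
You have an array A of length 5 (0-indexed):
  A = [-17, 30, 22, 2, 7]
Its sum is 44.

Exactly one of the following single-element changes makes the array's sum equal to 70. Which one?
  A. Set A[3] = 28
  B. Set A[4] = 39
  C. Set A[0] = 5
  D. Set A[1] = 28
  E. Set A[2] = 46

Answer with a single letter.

Answer: A

Derivation:
Option A: A[3] 2->28, delta=26, new_sum=44+(26)=70 <-- matches target
Option B: A[4] 7->39, delta=32, new_sum=44+(32)=76
Option C: A[0] -17->5, delta=22, new_sum=44+(22)=66
Option D: A[1] 30->28, delta=-2, new_sum=44+(-2)=42
Option E: A[2] 22->46, delta=24, new_sum=44+(24)=68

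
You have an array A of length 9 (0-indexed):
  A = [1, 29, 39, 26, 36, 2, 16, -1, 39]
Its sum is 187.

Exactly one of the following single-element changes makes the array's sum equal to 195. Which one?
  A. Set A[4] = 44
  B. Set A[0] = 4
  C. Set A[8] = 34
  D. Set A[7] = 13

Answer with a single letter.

Answer: A

Derivation:
Option A: A[4] 36->44, delta=8, new_sum=187+(8)=195 <-- matches target
Option B: A[0] 1->4, delta=3, new_sum=187+(3)=190
Option C: A[8] 39->34, delta=-5, new_sum=187+(-5)=182
Option D: A[7] -1->13, delta=14, new_sum=187+(14)=201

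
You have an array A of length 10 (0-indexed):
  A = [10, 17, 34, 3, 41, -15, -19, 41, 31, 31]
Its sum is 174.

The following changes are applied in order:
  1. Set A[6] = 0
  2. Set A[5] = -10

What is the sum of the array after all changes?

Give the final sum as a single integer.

Initial sum: 174
Change 1: A[6] -19 -> 0, delta = 19, sum = 193
Change 2: A[5] -15 -> -10, delta = 5, sum = 198

Answer: 198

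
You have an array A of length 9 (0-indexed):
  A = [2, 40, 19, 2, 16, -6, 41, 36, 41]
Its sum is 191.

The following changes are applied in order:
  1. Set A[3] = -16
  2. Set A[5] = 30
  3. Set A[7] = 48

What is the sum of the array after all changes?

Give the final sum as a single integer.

Answer: 221

Derivation:
Initial sum: 191
Change 1: A[3] 2 -> -16, delta = -18, sum = 173
Change 2: A[5] -6 -> 30, delta = 36, sum = 209
Change 3: A[7] 36 -> 48, delta = 12, sum = 221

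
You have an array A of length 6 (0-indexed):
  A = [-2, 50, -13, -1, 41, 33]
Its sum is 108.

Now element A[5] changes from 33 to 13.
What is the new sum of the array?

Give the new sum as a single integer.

Old value at index 5: 33
New value at index 5: 13
Delta = 13 - 33 = -20
New sum = old_sum + delta = 108 + (-20) = 88

Answer: 88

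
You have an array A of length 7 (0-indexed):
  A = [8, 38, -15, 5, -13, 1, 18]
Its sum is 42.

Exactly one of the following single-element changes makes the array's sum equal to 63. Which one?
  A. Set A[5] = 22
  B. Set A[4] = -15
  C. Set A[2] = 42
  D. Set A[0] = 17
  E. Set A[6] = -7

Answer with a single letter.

Option A: A[5] 1->22, delta=21, new_sum=42+(21)=63 <-- matches target
Option B: A[4] -13->-15, delta=-2, new_sum=42+(-2)=40
Option C: A[2] -15->42, delta=57, new_sum=42+(57)=99
Option D: A[0] 8->17, delta=9, new_sum=42+(9)=51
Option E: A[6] 18->-7, delta=-25, new_sum=42+(-25)=17

Answer: A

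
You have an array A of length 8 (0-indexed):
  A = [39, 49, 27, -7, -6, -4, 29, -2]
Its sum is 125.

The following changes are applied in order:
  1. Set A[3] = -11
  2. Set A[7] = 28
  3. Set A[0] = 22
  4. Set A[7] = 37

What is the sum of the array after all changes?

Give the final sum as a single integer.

Answer: 143

Derivation:
Initial sum: 125
Change 1: A[3] -7 -> -11, delta = -4, sum = 121
Change 2: A[7] -2 -> 28, delta = 30, sum = 151
Change 3: A[0] 39 -> 22, delta = -17, sum = 134
Change 4: A[7] 28 -> 37, delta = 9, sum = 143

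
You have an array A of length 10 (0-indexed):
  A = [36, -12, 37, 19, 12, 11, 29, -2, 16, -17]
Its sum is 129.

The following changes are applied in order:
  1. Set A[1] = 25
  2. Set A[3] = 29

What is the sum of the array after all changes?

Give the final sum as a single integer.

Answer: 176

Derivation:
Initial sum: 129
Change 1: A[1] -12 -> 25, delta = 37, sum = 166
Change 2: A[3] 19 -> 29, delta = 10, sum = 176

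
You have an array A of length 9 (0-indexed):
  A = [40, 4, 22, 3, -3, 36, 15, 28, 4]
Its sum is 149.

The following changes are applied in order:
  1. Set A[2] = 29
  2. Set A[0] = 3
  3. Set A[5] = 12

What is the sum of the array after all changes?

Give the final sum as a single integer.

Answer: 95

Derivation:
Initial sum: 149
Change 1: A[2] 22 -> 29, delta = 7, sum = 156
Change 2: A[0] 40 -> 3, delta = -37, sum = 119
Change 3: A[5] 36 -> 12, delta = -24, sum = 95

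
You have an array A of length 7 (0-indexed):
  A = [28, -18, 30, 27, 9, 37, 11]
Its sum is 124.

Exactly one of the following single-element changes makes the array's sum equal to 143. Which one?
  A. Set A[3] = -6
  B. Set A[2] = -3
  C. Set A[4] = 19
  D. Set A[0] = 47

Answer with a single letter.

Answer: D

Derivation:
Option A: A[3] 27->-6, delta=-33, new_sum=124+(-33)=91
Option B: A[2] 30->-3, delta=-33, new_sum=124+(-33)=91
Option C: A[4] 9->19, delta=10, new_sum=124+(10)=134
Option D: A[0] 28->47, delta=19, new_sum=124+(19)=143 <-- matches target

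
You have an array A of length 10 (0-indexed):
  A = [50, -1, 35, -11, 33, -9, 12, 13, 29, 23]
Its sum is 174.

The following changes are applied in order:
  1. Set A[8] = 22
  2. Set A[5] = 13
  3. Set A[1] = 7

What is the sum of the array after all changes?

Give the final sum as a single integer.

Answer: 197

Derivation:
Initial sum: 174
Change 1: A[8] 29 -> 22, delta = -7, sum = 167
Change 2: A[5] -9 -> 13, delta = 22, sum = 189
Change 3: A[1] -1 -> 7, delta = 8, sum = 197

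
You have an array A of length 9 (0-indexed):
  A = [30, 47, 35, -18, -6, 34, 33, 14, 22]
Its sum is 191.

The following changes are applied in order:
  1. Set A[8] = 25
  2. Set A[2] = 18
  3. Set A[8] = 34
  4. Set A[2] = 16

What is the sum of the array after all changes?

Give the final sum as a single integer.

Initial sum: 191
Change 1: A[8] 22 -> 25, delta = 3, sum = 194
Change 2: A[2] 35 -> 18, delta = -17, sum = 177
Change 3: A[8] 25 -> 34, delta = 9, sum = 186
Change 4: A[2] 18 -> 16, delta = -2, sum = 184

Answer: 184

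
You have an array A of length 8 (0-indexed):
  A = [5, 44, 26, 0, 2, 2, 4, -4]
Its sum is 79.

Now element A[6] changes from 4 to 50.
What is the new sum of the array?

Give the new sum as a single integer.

Old value at index 6: 4
New value at index 6: 50
Delta = 50 - 4 = 46
New sum = old_sum + delta = 79 + (46) = 125

Answer: 125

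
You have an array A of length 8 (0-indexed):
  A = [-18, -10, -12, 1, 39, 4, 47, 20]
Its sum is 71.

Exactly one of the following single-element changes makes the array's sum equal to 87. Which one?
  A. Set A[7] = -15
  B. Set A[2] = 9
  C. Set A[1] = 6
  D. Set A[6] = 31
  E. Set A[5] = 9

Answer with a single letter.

Answer: C

Derivation:
Option A: A[7] 20->-15, delta=-35, new_sum=71+(-35)=36
Option B: A[2] -12->9, delta=21, new_sum=71+(21)=92
Option C: A[1] -10->6, delta=16, new_sum=71+(16)=87 <-- matches target
Option D: A[6] 47->31, delta=-16, new_sum=71+(-16)=55
Option E: A[5] 4->9, delta=5, new_sum=71+(5)=76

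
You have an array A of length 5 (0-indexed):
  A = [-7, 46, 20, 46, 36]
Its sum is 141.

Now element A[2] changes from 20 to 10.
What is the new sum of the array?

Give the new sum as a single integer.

Old value at index 2: 20
New value at index 2: 10
Delta = 10 - 20 = -10
New sum = old_sum + delta = 141 + (-10) = 131

Answer: 131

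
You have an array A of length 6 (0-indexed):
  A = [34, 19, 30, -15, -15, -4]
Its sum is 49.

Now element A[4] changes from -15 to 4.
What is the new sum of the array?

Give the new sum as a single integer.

Old value at index 4: -15
New value at index 4: 4
Delta = 4 - -15 = 19
New sum = old_sum + delta = 49 + (19) = 68

Answer: 68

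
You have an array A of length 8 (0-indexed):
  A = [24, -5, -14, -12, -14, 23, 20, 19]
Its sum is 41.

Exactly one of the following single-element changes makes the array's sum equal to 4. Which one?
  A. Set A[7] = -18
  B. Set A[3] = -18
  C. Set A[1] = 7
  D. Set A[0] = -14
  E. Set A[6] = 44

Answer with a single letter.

Answer: A

Derivation:
Option A: A[7] 19->-18, delta=-37, new_sum=41+(-37)=4 <-- matches target
Option B: A[3] -12->-18, delta=-6, new_sum=41+(-6)=35
Option C: A[1] -5->7, delta=12, new_sum=41+(12)=53
Option D: A[0] 24->-14, delta=-38, new_sum=41+(-38)=3
Option E: A[6] 20->44, delta=24, new_sum=41+(24)=65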